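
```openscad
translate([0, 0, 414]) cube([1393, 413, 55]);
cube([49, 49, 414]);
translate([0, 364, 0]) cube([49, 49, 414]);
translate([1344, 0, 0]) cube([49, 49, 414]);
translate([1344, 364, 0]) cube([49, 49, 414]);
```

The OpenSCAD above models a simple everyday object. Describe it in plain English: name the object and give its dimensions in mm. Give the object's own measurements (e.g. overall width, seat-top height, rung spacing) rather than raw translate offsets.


A bench: a 1393×413 mm seat slab, 55 mm thick, top at z = 469 mm, on four 49×49 mm square legs flush with the seat corners and standing on z = 0.


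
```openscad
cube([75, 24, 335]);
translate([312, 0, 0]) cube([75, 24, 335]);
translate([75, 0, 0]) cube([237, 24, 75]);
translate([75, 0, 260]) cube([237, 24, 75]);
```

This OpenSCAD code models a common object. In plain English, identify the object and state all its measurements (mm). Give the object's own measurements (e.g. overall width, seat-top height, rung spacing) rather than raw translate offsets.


A rectangular picture frame lying in the x–z plane (depth along y). The opening is 237 mm wide (x) by 185 mm tall (z), surrounded by a border 75 mm wide on all four sides. The frame is 24 mm deep and is made of two full-height vertical stiles with two horizontal rails fitted between them.


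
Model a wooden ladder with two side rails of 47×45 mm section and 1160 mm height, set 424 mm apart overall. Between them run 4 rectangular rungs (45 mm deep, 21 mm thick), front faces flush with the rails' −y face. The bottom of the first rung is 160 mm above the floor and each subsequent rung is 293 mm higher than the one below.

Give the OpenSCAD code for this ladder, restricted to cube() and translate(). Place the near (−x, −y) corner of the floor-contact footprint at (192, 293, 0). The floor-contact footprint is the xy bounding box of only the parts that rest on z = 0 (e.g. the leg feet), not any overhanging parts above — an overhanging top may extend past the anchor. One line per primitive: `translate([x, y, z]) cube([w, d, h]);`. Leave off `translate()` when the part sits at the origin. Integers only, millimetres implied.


translate([192, 293, 0]) cube([47, 45, 1160]);
translate([569, 293, 0]) cube([47, 45, 1160]);
translate([239, 293, 160]) cube([330, 45, 21]);
translate([239, 293, 453]) cube([330, 45, 21]);
translate([239, 293, 746]) cube([330, 45, 21]);
translate([239, 293, 1039]) cube([330, 45, 21]);


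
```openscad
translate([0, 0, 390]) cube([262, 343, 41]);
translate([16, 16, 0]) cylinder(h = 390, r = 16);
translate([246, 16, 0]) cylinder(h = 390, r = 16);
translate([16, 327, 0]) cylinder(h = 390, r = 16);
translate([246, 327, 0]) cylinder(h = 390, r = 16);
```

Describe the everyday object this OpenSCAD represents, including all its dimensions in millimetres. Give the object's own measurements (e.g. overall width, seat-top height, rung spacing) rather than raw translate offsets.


A four-legged stool. The seat is a 262×343×41 mm slab whose top surface is at z = 431 mm; four round legs, each 32 mm in diameter, run from the floor (z = 0) to the underside of the seat, each leg's axis is inset half a diameter from the nearest pair of seat edges (so the leg's bounding box is flush with the corner).


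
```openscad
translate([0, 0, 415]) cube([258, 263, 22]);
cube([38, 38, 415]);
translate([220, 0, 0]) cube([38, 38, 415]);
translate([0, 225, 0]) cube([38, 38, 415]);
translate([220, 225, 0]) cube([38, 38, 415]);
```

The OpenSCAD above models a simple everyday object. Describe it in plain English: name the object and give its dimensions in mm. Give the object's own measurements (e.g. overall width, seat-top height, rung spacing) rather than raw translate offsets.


A four-legged stool. The seat is a 258×263×22 mm slab whose top surface is at z = 437 mm; four square legs, each 38×38 mm in cross-section, run from the floor (z = 0) to the underside of the seat, each flush with a corner of the seat.


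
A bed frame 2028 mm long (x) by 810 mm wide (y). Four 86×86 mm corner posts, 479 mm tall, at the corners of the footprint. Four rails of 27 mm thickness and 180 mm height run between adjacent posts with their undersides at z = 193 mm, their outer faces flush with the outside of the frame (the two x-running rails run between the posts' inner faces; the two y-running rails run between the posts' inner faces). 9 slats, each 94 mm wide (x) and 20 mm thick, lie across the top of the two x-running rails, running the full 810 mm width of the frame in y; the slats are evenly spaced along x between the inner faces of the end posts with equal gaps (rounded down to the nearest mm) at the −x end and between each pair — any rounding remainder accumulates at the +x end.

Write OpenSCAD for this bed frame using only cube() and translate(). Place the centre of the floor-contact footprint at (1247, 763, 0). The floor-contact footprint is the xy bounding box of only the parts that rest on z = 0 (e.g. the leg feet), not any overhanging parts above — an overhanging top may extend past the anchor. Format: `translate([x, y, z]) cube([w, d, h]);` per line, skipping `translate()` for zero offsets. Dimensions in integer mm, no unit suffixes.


translate([233, 358, 0]) cube([86, 86, 479]);
translate([233, 1082, 0]) cube([86, 86, 479]);
translate([2175, 358, 0]) cube([86, 86, 479]);
translate([2175, 1082, 0]) cube([86, 86, 479]);
translate([319, 358, 193]) cube([1856, 27, 180]);
translate([319, 1141, 193]) cube([1856, 27, 180]);
translate([233, 444, 193]) cube([27, 638, 180]);
translate([2234, 444, 193]) cube([27, 638, 180]);
translate([420, 358, 373]) cube([94, 810, 20]);
translate([615, 358, 373]) cube([94, 810, 20]);
translate([810, 358, 373]) cube([94, 810, 20]);
translate([1005, 358, 373]) cube([94, 810, 20]);
translate([1200, 358, 373]) cube([94, 810, 20]);
translate([1395, 358, 373]) cube([94, 810, 20]);
translate([1590, 358, 373]) cube([94, 810, 20]);
translate([1785, 358, 373]) cube([94, 810, 20]);
translate([1980, 358, 373]) cube([94, 810, 20]);


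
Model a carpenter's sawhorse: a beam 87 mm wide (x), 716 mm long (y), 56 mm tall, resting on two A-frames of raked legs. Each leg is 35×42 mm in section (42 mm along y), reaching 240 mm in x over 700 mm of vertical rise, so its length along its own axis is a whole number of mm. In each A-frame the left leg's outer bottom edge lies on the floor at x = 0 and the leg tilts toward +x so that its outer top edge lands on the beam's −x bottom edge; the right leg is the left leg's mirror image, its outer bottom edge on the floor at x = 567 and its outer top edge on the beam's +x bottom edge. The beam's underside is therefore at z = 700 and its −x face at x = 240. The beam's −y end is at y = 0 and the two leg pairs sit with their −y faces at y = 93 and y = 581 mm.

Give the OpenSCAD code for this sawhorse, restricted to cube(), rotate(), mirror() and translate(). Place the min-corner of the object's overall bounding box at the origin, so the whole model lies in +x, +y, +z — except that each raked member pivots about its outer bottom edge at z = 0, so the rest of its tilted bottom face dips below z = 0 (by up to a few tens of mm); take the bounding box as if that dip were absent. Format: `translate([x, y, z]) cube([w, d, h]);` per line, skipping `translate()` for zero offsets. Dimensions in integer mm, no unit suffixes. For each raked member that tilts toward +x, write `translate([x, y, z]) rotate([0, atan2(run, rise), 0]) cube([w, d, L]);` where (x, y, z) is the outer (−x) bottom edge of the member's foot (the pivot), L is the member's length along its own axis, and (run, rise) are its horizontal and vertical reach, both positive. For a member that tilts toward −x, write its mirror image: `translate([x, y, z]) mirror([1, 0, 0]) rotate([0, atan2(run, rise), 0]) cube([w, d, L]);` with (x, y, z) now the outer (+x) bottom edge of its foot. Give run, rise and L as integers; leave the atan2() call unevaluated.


translate([240, 0, 700]) cube([87, 716, 56]);
translate([0, 93, 0]) rotate([0, atan2(240, 700), 0]) cube([35, 42, 740]);
translate([567, 93, 0]) mirror([1, 0, 0]) rotate([0, atan2(240, 700), 0]) cube([35, 42, 740]);
translate([0, 581, 0]) rotate([0, atan2(240, 700), 0]) cube([35, 42, 740]);
translate([567, 581, 0]) mirror([1, 0, 0]) rotate([0, atan2(240, 700), 0]) cube([35, 42, 740]);


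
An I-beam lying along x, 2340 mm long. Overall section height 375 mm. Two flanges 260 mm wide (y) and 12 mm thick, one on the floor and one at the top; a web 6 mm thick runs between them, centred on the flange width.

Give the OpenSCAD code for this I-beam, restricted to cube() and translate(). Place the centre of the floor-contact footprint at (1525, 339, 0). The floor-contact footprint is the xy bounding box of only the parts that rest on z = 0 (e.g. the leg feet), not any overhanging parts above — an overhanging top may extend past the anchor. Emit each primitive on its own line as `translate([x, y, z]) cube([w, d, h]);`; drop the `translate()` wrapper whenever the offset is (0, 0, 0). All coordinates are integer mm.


translate([355, 209, 0]) cube([2340, 260, 12]);
translate([355, 336, 12]) cube([2340, 6, 351]);
translate([355, 209, 363]) cube([2340, 260, 12]);


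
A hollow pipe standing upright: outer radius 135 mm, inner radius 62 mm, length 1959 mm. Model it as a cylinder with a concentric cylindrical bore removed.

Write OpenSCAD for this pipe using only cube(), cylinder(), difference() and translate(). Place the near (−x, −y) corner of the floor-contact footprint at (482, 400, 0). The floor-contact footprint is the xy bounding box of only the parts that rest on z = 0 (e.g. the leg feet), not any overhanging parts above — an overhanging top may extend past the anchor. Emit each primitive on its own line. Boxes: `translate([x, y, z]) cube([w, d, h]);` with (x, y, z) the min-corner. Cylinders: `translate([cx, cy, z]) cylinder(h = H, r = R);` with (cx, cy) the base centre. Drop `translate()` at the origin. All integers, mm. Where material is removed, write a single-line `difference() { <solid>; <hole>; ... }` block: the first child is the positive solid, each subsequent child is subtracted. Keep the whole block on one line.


difference() { translate([617, 535, 0]) cylinder(h = 1959, r = 135); translate([617, 535, 0]) cylinder(h = 1959, r = 62); }


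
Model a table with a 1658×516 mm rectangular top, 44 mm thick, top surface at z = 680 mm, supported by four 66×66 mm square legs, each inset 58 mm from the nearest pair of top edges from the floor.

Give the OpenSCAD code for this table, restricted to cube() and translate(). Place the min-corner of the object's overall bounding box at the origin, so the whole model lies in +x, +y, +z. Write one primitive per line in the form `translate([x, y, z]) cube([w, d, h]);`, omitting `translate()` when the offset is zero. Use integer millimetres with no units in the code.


translate([0, 0, 636]) cube([1658, 516, 44]);
translate([58, 58, 0]) cube([66, 66, 636]);
translate([1534, 58, 0]) cube([66, 66, 636]);
translate([58, 392, 0]) cube([66, 66, 636]);
translate([1534, 392, 0]) cube([66, 66, 636]);


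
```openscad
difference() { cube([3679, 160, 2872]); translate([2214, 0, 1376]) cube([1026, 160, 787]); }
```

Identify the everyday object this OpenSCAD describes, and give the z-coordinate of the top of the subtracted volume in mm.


A wall with a window opening. The window head height is 2163 mm.

A wall with a rectangular opening subtracted — a window. Sill at z = 1376, opening 787 mm tall, so the head is at 1376 + 787 = 2163 mm.


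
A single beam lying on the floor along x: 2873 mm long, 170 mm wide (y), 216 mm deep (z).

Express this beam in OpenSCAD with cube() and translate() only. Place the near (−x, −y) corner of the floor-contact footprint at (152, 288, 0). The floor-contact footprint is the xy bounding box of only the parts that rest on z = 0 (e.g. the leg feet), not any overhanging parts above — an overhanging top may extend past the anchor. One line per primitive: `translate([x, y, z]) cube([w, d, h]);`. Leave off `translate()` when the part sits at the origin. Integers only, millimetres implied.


translate([152, 288, 0]) cube([2873, 170, 216]);


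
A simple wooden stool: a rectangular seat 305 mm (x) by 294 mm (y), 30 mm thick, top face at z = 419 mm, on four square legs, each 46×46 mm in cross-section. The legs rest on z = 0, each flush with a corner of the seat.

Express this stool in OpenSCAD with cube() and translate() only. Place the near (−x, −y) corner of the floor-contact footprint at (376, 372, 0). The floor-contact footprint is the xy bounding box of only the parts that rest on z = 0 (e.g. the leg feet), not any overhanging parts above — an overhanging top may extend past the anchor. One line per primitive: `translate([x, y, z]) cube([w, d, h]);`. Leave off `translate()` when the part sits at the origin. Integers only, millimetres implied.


translate([376, 372, 389]) cube([305, 294, 30]);
translate([376, 372, 0]) cube([46, 46, 389]);
translate([635, 372, 0]) cube([46, 46, 389]);
translate([376, 620, 0]) cube([46, 46, 389]);
translate([635, 620, 0]) cube([46, 46, 389]);


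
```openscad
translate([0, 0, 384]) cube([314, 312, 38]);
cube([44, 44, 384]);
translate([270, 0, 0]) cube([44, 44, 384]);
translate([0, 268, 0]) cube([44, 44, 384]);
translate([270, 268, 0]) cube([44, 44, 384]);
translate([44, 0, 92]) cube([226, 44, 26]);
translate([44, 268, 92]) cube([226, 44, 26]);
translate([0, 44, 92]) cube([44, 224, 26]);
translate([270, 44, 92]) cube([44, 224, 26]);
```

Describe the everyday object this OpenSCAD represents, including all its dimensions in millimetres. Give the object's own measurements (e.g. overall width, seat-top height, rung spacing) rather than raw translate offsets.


A simple wooden stool: a rectangular seat 314 mm (x) by 312 mm (y), 38 mm thick, top face at z = 422 mm, on four square legs, each 44×44 mm in cross-section. The legs rest on z = 0, each flush with a corner of the seat. Four stretchers, 44 mm wide and 26 mm tall, connect adjacent legs with their undersides at z = 92 mm, each running between the inner faces of the legs it joins and aligned with the legs' outer faces on the other axis.


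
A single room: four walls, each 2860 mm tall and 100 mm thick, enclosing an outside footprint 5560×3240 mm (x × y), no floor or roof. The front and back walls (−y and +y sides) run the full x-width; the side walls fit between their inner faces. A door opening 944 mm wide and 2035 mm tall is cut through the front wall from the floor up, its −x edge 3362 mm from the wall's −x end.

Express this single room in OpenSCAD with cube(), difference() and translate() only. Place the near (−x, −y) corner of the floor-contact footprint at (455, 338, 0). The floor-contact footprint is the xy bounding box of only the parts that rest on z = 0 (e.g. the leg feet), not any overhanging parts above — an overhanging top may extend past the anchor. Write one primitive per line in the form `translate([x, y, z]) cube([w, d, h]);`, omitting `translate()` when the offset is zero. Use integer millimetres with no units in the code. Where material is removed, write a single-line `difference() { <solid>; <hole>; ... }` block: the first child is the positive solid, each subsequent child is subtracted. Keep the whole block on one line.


difference() { translate([455, 338, 0]) cube([5560, 100, 2860]); translate([3817, 338, 0]) cube([944, 100, 2035]); }
translate([455, 3478, 0]) cube([5560, 100, 2860]);
translate([455, 438, 0]) cube([100, 3040, 2860]);
translate([5915, 438, 0]) cube([100, 3040, 2860]);


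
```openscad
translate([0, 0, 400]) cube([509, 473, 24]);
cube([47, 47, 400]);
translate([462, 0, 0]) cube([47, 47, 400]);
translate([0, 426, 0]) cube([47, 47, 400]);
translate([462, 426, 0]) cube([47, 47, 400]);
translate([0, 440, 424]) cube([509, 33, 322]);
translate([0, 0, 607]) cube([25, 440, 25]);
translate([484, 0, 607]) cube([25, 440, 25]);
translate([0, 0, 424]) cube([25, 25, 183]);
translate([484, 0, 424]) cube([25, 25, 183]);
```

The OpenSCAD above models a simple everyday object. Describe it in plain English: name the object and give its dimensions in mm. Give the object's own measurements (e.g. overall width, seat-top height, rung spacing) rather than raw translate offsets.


A chair. The seat is a 509×473×24 mm slab with its top at z = 424 mm, on four 47×47 mm corner legs (flush with the seat edges, standing on z = 0). A flat backrest 33 mm thick, 322 mm tall, spans the full seat width and rises from the seat top along its +y edge, rear face flush with the rear of the seat. Two armrests of 25×25 mm section run along each side from the seat's front edge to the front of the backrest, top faces 208 mm above the seat top and outer faces flush with the seat's x-edges; a 25×25 mm post under the front of each armrest stands on the seat at the front corner.


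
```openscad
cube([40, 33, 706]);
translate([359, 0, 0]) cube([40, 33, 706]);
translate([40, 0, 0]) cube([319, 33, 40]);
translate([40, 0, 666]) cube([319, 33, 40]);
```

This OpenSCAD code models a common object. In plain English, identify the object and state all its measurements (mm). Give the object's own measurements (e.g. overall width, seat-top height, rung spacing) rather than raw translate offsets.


A rectangular picture frame lying in the x–z plane (depth along y). The opening is 319 mm wide (x) by 626 mm tall (z), surrounded by a border 40 mm wide on all four sides. The frame is 33 mm deep and is made of two full-height vertical stiles with two horizontal rails fitted between them.


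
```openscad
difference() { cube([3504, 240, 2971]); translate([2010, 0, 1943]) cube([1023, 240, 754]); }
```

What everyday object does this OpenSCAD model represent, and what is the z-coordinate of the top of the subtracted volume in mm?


A wall with a window opening. The window head height is 2697 mm.

A wall with a rectangular opening subtracted — a window. Sill at z = 1943, opening 754 mm tall, so the head is at 1943 + 754 = 2697 mm.


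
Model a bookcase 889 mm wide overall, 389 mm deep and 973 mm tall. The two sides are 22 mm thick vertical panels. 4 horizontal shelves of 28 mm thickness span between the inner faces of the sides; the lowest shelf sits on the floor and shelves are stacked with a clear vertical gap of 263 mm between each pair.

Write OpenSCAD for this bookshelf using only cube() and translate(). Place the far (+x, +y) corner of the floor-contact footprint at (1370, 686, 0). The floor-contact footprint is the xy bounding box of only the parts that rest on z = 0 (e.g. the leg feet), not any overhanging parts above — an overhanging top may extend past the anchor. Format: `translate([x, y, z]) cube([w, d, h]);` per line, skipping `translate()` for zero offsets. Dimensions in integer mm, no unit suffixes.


translate([481, 297, 0]) cube([22, 389, 973]);
translate([1348, 297, 0]) cube([22, 389, 973]);
translate([503, 297, 0]) cube([845, 389, 28]);
translate([503, 297, 291]) cube([845, 389, 28]);
translate([503, 297, 582]) cube([845, 389, 28]);
translate([503, 297, 873]) cube([845, 389, 28]);


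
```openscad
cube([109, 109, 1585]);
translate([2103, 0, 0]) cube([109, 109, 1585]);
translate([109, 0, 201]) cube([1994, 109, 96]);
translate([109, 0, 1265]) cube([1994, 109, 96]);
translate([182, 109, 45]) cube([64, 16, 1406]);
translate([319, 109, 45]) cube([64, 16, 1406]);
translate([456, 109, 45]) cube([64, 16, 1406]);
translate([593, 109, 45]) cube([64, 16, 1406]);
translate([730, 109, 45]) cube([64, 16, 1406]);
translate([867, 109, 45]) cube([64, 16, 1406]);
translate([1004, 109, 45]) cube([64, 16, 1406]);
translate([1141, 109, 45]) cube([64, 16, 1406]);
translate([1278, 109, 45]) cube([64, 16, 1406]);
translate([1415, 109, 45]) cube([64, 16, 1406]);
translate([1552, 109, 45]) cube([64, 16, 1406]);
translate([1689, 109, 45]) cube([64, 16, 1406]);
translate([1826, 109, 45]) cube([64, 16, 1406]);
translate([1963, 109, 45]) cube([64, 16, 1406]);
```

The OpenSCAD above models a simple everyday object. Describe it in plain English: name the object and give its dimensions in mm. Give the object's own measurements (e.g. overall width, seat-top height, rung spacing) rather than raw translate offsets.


A fence section. Two 109×109 mm posts, 1585 mm tall, stand on the floor with a clear span of 1994 mm between their inner faces. Two horizontal rails of 109×96 mm section span the gap between the posts with their undersides at z = 201 mm and z = 1265 mm, flush with the posts' −y face. 14 pickets, each 64 mm wide, 16 mm thick and 1406 mm tall, are fixed to the +y face of the rails with their bottoms at z = 45 mm, spaced across the span with a 73 mm gap after the −x post and between neighbouring pickets, with 76 mm left before the +x post.


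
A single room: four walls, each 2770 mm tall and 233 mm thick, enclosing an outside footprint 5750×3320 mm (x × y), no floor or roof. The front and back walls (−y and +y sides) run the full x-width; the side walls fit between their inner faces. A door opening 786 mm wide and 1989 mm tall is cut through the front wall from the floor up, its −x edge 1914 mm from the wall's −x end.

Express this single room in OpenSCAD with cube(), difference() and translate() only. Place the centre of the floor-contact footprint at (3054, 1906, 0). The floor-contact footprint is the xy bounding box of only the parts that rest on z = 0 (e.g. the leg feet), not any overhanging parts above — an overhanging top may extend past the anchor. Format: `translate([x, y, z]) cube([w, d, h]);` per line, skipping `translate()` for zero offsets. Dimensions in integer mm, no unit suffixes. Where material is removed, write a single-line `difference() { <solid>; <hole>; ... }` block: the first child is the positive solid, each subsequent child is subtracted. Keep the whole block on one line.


difference() { translate([179, 246, 0]) cube([5750, 233, 2770]); translate([2093, 246, 0]) cube([786, 233, 1989]); }
translate([179, 3333, 0]) cube([5750, 233, 2770]);
translate([179, 479, 0]) cube([233, 2854, 2770]);
translate([5696, 479, 0]) cube([233, 2854, 2770]);


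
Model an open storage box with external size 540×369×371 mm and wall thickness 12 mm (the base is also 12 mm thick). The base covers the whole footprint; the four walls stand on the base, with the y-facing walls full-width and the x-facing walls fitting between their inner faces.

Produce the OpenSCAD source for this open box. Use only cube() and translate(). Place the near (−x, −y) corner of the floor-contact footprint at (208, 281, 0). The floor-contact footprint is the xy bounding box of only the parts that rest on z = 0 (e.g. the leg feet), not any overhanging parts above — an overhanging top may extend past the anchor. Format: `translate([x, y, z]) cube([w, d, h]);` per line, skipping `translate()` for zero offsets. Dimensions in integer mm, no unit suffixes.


translate([208, 281, 0]) cube([540, 369, 12]);
translate([208, 281, 12]) cube([540, 12, 359]);
translate([208, 638, 12]) cube([540, 12, 359]);
translate([208, 293, 12]) cube([12, 345, 359]);
translate([736, 293, 12]) cube([12, 345, 359]);


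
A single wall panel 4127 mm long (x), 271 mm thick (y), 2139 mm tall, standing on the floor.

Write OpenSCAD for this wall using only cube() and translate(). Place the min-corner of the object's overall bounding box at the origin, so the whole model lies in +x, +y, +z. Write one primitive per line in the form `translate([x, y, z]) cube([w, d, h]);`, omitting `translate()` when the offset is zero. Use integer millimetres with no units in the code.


cube([4127, 271, 2139]);


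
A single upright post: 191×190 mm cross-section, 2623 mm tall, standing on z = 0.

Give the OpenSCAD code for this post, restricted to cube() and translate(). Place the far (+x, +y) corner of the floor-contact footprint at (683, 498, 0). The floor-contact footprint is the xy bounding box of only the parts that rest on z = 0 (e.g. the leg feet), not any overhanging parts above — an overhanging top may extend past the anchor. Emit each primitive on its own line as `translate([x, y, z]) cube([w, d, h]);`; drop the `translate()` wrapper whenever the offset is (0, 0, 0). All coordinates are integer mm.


translate([492, 308, 0]) cube([191, 190, 2623]);


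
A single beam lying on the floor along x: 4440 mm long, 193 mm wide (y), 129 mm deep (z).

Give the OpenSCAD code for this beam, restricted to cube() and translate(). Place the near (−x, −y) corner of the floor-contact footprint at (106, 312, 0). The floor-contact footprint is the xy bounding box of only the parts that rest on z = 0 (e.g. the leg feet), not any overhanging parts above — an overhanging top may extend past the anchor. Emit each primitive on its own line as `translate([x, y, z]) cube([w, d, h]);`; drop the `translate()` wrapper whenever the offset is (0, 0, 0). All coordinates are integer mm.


translate([106, 312, 0]) cube([4440, 193, 129]);


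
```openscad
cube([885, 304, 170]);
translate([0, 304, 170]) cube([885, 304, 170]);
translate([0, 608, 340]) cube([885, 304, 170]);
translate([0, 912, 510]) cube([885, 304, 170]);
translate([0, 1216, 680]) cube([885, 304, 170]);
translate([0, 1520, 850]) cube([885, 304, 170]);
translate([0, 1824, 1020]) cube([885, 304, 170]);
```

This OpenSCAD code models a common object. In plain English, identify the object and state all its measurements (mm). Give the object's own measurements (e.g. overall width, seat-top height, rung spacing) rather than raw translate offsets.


A straight staircase of 7 solid steps. Each step is 885 mm wide (x), 304 mm deep (y, the going) and 170 mm tall (the rise). The first step rests on the floor; each subsequent step sits one going further in +y and one rise higher in +z, directly behind and above the previous step with no overlap.


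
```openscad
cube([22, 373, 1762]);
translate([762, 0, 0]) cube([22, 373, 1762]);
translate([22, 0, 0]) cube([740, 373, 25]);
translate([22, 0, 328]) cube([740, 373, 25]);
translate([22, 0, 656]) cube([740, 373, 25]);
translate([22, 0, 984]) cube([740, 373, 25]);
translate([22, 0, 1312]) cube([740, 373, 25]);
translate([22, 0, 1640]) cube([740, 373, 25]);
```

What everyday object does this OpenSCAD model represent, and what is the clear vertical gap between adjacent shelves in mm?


A bookshelf. The clear shelf gap is 303 mm.

Two tall side panels with 6 horizontal boards between them — a bookshelf. The first two shelf undersides are at z = 0 and z = 328; with shelf thickness 25, the clear gap is 328 − 0 − 25 = 303 mm.


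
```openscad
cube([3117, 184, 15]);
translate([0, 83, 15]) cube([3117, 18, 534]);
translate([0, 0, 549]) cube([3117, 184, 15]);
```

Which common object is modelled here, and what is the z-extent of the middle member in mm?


An I-beam. The web height is 534 mm.

Two wide flanges with a thin centred web — an I-beam. Overall 564 mm minus two 15 mm flanges gives a web of 564 − 2·15 = 534 mm.


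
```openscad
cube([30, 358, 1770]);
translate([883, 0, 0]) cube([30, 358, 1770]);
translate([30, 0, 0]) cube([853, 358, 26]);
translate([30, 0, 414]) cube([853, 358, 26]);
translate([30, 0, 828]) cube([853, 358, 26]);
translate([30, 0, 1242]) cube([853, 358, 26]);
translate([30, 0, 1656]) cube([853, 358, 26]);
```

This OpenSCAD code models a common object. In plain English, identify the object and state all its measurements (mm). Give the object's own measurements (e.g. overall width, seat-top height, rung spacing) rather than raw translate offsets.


An open bookshelf. Two side panels, each 30 mm thick, 358 mm deep and 1770 mm tall, stand 913 mm apart (outside-to-outside). Between them sit 5 shelves, each 26 mm thick and 358 mm deep, spanning the full gap between the sides. The bottom shelf rests on the floor (its underside at z = 0) and the clear gap between one shelf's top and the next shelf's underside is 388 mm.


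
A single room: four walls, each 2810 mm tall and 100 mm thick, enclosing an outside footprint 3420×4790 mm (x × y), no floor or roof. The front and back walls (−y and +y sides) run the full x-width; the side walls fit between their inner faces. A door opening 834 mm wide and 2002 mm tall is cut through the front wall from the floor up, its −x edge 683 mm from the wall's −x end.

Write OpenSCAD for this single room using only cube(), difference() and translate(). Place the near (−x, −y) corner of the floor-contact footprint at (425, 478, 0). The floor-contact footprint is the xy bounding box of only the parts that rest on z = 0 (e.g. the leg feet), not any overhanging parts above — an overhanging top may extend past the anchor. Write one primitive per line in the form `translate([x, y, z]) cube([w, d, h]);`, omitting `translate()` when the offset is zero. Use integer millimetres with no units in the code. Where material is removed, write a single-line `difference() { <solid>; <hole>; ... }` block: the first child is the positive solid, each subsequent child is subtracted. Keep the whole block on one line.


difference() { translate([425, 478, 0]) cube([3420, 100, 2810]); translate([1108, 478, 0]) cube([834, 100, 2002]); }
translate([425, 5168, 0]) cube([3420, 100, 2810]);
translate([425, 578, 0]) cube([100, 4590, 2810]);
translate([3745, 578, 0]) cube([100, 4590, 2810]);


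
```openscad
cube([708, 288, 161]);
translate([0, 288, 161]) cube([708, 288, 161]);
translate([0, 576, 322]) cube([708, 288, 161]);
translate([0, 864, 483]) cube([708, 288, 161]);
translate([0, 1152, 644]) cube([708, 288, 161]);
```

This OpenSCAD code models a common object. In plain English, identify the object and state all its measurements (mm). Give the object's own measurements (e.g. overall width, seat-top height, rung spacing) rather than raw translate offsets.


A straight staircase of 5 solid steps. Each step is 708 mm wide (x), 288 mm deep (y, the going) and 161 mm tall (the rise). The first step rests on the floor; each subsequent step sits one going further in +y and one rise higher in +z, directly behind and above the previous step with no overlap.


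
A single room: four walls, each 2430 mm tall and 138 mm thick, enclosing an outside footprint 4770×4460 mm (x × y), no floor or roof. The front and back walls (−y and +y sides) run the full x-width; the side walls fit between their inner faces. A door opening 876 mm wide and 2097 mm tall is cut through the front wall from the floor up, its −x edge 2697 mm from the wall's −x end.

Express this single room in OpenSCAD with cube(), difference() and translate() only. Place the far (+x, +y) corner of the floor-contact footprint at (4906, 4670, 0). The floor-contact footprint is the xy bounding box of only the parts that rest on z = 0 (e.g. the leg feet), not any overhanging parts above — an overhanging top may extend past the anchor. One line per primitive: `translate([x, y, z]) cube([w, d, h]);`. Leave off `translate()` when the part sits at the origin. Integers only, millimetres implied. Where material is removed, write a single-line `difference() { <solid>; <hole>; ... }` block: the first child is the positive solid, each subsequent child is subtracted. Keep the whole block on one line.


difference() { translate([136, 210, 0]) cube([4770, 138, 2430]); translate([2833, 210, 0]) cube([876, 138, 2097]); }
translate([136, 4532, 0]) cube([4770, 138, 2430]);
translate([136, 348, 0]) cube([138, 4184, 2430]);
translate([4768, 348, 0]) cube([138, 4184, 2430]);


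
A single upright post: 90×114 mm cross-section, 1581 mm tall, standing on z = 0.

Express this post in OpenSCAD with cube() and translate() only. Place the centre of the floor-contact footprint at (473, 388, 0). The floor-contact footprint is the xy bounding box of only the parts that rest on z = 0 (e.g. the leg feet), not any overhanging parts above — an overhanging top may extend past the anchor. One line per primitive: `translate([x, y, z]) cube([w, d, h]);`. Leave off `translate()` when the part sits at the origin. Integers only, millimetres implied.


translate([428, 331, 0]) cube([90, 114, 1581]);


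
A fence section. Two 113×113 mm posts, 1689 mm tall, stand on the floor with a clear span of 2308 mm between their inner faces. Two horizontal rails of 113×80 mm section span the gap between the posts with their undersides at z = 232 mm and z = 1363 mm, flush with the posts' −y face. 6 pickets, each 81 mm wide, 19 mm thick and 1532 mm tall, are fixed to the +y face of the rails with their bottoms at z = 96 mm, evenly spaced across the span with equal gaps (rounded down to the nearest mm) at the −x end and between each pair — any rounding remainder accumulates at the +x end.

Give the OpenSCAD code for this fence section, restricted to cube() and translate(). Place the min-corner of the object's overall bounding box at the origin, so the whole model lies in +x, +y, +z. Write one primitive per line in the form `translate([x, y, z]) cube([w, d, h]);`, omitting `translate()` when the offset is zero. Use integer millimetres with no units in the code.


cube([113, 113, 1689]);
translate([2421, 0, 0]) cube([113, 113, 1689]);
translate([113, 0, 232]) cube([2308, 113, 80]);
translate([113, 0, 1363]) cube([2308, 113, 80]);
translate([373, 113, 96]) cube([81, 19, 1532]);
translate([714, 113, 96]) cube([81, 19, 1532]);
translate([1055, 113, 96]) cube([81, 19, 1532]);
translate([1396, 113, 96]) cube([81, 19, 1532]);
translate([1737, 113, 96]) cube([81, 19, 1532]);
translate([2078, 113, 96]) cube([81, 19, 1532]);


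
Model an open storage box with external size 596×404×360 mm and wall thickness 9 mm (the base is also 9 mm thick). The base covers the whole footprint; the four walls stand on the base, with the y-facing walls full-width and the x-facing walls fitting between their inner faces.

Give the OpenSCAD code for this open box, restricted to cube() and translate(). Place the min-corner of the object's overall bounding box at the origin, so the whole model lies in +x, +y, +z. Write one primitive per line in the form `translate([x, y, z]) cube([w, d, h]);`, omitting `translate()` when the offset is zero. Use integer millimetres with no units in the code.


cube([596, 404, 9]);
translate([0, 0, 9]) cube([596, 9, 351]);
translate([0, 395, 9]) cube([596, 9, 351]);
translate([0, 9, 9]) cube([9, 386, 351]);
translate([587, 9, 9]) cube([9, 386, 351]);


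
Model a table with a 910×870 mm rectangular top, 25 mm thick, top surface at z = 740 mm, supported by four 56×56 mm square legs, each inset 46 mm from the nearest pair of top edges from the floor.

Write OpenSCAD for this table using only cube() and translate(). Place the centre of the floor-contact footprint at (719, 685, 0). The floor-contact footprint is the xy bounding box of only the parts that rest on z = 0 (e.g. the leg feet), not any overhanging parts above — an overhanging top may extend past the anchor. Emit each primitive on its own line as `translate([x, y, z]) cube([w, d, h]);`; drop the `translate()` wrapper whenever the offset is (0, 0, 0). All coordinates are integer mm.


translate([264, 250, 715]) cube([910, 870, 25]);
translate([310, 296, 0]) cube([56, 56, 715]);
translate([1072, 296, 0]) cube([56, 56, 715]);
translate([310, 1018, 0]) cube([56, 56, 715]);
translate([1072, 1018, 0]) cube([56, 56, 715]);


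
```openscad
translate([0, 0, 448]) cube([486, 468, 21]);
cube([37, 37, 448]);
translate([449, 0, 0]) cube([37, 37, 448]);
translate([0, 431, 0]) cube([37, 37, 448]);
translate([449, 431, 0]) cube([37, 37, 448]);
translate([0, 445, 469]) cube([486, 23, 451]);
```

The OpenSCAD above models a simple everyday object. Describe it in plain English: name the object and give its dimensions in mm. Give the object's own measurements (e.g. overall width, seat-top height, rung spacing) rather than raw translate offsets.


A chair. The seat is a 486×468×21 mm slab with its top at z = 469 mm, on four 37×37 mm corner legs (flush with the seat edges, standing on z = 0). A flat backrest 23 mm thick, 451 mm tall, spans the full seat width and rises from the seat top along its +y edge, rear face flush with the rear of the seat.


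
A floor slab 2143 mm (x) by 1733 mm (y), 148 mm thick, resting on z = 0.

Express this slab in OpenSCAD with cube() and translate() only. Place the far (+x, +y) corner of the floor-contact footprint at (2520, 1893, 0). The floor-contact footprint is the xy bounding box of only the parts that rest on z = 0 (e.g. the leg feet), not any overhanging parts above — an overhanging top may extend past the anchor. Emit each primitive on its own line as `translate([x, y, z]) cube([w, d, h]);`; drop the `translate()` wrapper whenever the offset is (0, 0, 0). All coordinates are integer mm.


translate([377, 160, 0]) cube([2143, 1733, 148]);


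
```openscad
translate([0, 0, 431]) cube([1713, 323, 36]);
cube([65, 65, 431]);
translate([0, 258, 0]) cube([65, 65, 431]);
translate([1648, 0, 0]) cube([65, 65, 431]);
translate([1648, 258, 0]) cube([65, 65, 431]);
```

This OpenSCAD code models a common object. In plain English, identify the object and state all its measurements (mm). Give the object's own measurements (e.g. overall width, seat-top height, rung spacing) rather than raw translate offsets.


A bench: a 1713×323 mm seat slab, 36 mm thick, top at z = 467 mm, on four 65×65 mm square legs flush with the seat corners and standing on z = 0.


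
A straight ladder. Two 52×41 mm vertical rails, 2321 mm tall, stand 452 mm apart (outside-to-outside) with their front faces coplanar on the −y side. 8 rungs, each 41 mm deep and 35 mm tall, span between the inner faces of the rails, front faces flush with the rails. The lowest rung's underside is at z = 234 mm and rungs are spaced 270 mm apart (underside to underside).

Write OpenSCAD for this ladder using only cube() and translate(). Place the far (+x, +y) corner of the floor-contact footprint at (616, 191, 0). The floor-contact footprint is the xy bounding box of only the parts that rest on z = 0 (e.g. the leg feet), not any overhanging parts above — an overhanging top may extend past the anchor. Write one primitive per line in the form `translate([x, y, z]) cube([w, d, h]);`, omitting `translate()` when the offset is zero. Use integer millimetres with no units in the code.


// rung span = 452 - 2*52 = 348
// rung[k] z = 234 + k*270
translate([164, 150, 0]) cube([52, 41, 2321]);
translate([564, 150, 0]) cube([52, 41, 2321]);
translate([216, 150, 234]) cube([348, 41, 35]);
translate([216, 150, 504]) cube([348, 41, 35]);
translate([216, 150, 774]) cube([348, 41, 35]);
translate([216, 150, 1044]) cube([348, 41, 35]);
translate([216, 150, 1314]) cube([348, 41, 35]);
translate([216, 150, 1584]) cube([348, 41, 35]);
translate([216, 150, 1854]) cube([348, 41, 35]);
translate([216, 150, 2124]) cube([348, 41, 35]);


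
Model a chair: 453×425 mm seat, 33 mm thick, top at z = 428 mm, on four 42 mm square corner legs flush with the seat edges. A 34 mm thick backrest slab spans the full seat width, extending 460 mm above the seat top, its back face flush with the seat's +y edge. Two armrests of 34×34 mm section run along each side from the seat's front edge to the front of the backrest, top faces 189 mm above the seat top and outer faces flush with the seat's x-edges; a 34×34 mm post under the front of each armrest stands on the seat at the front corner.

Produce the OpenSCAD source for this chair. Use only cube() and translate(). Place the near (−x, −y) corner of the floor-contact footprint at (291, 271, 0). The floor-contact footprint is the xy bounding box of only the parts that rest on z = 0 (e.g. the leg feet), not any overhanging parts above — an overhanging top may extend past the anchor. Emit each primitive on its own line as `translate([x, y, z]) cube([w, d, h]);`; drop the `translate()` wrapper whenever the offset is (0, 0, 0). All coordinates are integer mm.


translate([291, 271, 395]) cube([453, 425, 33]);
translate([291, 271, 0]) cube([42, 42, 395]);
translate([702, 271, 0]) cube([42, 42, 395]);
translate([291, 654, 0]) cube([42, 42, 395]);
translate([702, 654, 0]) cube([42, 42, 395]);
translate([291, 662, 428]) cube([453, 34, 460]);
translate([291, 271, 583]) cube([34, 391, 34]);
translate([710, 271, 583]) cube([34, 391, 34]);
translate([291, 271, 428]) cube([34, 34, 155]);
translate([710, 271, 428]) cube([34, 34, 155]);
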